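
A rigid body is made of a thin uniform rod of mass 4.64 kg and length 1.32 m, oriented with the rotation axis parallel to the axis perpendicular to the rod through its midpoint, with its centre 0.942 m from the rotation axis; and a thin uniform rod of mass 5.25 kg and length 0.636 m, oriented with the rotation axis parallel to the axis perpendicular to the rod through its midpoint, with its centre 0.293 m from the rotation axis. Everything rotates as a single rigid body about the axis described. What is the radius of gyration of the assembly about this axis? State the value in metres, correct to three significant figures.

0.740

Thin rod: I_cm = (1/12)ML² = (1/12)(4.64)(1.32)² = 0.67373 kg m²; centre at d = 0.942 m, so I = I_cm + Md² gives I = 0.67373 + (4.64)(0.942)² = 4.7911 kg m².
Thin rod: I_cm = (1/12)ML² = (1/12)(5.25)(0.636)² = 0.17697 kg m²; centre at d = 0.293 m, so I = I_cm + Md² gives I = 0.17697 + (5.25)(0.293)² = 0.62767 kg m².
Total I = 5.4188 kg m²; total mass M = 9.89 kg.
k = √(I/M) = √(5.4188/9.89) = 0.74021 m.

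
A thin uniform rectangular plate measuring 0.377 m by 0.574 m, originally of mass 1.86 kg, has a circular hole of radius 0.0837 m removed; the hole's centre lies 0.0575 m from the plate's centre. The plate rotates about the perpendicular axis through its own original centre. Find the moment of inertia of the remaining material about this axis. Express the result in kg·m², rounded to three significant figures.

Unpierced body about its centre: I₀ = (1/12)M(a²+b²) = (1/12)(1.86)[(0.377)² + (0.574)²] = 0.073099 kg·m².
The removed disk has mass m = M·πr²/(ab) = (1.86)·π(0.0837)²/(0.377·0.574) = 0.18917 kg (same uniform areal density).
Its moment of inertia about the rotation axis (parallel-axis theorem): I_hole = (1/2)mr² + md² = (1/2)(0.18917)(0.0837)² + (0.18917)(0.0575)² = 0.0012881 kg·m².
Treating the hole as negative mass, I = I₀ − I_hole = 0.073099 − 0.0012881 = 0.071811 kg·m².

0.0718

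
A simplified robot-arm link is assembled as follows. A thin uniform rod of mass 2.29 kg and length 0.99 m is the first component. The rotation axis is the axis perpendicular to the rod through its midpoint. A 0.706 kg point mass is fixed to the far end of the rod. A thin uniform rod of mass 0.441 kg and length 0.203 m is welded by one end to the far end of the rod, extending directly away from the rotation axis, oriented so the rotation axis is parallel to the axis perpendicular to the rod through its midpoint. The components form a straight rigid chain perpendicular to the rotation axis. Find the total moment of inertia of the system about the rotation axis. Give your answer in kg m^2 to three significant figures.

Thin rod: I_cm = (1/12)ML² = (1/12)(2.29)(0.99)² = 0.18704 kg m^2; axis through the centre, so I = 0.18704 kg m^2.
Point mass: I_cm = 0; centre at d = 0.495 m, so I = I_cm + Md² gives I = 0 + (0.706)(0.495)² = 0.17299 kg m^2.
Thin rod: I_cm = (1/12)ML² = (1/12)(0.441)(0.203)² = 0.0015144 kg m^2; centre at d = 0.495 + 0.1015 = 0.5965 m, so I = I_cm + Md² gives I = 0.0015144 + (0.441)(0.5965)² = 0.15843 kg m^2.
Total I = 0.18704 + 0.17299 + 0.15843 = 0.51845 kg m^2.

0.518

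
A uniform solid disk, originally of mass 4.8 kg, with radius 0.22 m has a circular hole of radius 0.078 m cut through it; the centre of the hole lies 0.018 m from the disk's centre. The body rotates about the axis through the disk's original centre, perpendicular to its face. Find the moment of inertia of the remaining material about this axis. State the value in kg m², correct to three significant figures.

Unpierced body about its centre: I₀ = (1/2)MR² = (1/2)(4.8)(0.22)² = 0.11616 kg m².
The removed disk has mass m = M·(r/R)² = (4.8)(0.078/0.22)² = 0.60337 kg (same uniform areal density).
Its moment of inertia about the rotation axis (parallel-axis theorem): I_hole = (1/2)mr² + md² = (1/2)(0.60337)(0.078)² + (0.60337)(0.018)² = 0.0020309 kg m².
Treating the hole as negative mass, I = I₀ − I_hole = 0.11616 − 0.0020309 = 0.11413 kg m².

0.114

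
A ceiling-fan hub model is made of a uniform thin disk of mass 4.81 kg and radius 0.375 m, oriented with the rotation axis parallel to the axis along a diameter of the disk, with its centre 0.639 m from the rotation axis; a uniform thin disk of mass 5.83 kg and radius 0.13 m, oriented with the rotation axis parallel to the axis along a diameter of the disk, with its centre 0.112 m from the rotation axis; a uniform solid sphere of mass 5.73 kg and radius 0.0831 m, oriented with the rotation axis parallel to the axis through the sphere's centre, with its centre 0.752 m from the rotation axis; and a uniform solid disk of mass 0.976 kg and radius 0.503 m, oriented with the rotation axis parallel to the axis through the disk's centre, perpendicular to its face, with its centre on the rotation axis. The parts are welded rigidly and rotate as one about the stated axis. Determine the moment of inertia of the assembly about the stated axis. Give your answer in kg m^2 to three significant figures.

5.61

Thin disk: I_cm = (1/4)MR² = (1/4)(4.81)(0.375)² = 0.1691 kg m^2; centre at d = 0.639 m, so the parallel axis theorem gives I = 0.1691 + (4.81)(0.639)² = 2.1331 kg m^2.
Thin disk: I_cm = (1/4)MR² = (1/4)(5.83)(0.13)² = 0.024632 kg m^2; centre at d = 0.112 m, so the parallel axis theorem gives I = 0.024632 + (5.83)(0.112)² = 0.097763 kg m^2.
Solid sphere: I_cm = (2/5)MR² = (2/5)(5.73)(0.0831)² = 0.015828 kg m^2; centre at d = 0.752 m, so the parallel axis theorem gives I = 0.015828 + (5.73)(0.752)² = 3.2562 kg m^2.
Solid disk: I_cm = (1/2)MR² = (1/2)(0.976)(0.503)² = 0.12347 kg m^2; axis through the centre, so I = 0.12347 kg m^2.
Total I = 2.1331 + 0.097763 + 3.2562 + 0.12347 = 5.6105 kg m^2.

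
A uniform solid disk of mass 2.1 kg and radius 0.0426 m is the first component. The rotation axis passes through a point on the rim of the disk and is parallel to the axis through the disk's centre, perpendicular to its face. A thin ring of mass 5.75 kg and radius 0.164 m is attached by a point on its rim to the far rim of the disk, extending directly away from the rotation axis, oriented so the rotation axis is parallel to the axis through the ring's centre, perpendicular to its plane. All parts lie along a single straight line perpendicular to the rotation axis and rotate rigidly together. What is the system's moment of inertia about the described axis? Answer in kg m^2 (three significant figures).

0.517

Solid disk: I_cm = (1/2)MR² = (1/2)(2.1)(0.0426)² = 0.0019055 kg m^2; centre at d = 0.0426 m, so I = I_cm + Md² gives I = 0.0019055 + (2.1)(0.0426)² = 0.0057165 kg m^2.
Thin ring: I_cm = MR² = (5.75)(0.164)² = 0.15465 kg m^2; centre at d = 0.0426 + 0.0426 + 0.164 = 0.2492 m, so I = I_cm + Md² gives I = 0.15465 + (5.75)(0.2492)² = 0.51173 kg m^2.
Total I = 0.0057165 + 0.51173 = 0.51745 kg m^2.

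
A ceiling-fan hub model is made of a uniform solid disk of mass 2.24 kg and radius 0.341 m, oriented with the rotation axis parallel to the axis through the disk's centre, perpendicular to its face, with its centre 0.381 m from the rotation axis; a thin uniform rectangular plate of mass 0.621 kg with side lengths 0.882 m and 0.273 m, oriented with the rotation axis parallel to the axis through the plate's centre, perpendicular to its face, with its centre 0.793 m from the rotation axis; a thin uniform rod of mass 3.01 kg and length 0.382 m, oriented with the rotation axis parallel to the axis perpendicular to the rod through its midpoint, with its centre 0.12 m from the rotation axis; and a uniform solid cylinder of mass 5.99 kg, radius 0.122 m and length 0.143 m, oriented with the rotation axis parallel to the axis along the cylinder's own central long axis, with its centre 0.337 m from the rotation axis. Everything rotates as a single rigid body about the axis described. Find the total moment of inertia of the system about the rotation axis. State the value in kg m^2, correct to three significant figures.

1.69

Solid disk: I_cm = (1/2)MR² = (1/2)(2.24)(0.341)² = 0.13023 kg m^2; centre at d = 0.381 m, so I = I_cm + Md² gives I = 0.13023 + (2.24)(0.381)² = 0.4554 kg m^2.
Rectangular plate: I_cm = (1/12)M(a²+b²) = (1/12)(0.621)[(0.882)² + (0.273)²] = 0.044114 kg m^2; centre at d = 0.793 m, so I = I_cm + Md² gives I = 0.044114 + (0.621)(0.793)² = 0.43463 kg m^2.
Thin rod: I_cm = (1/12)ML² = (1/12)(3.01)(0.382)² = 0.036603 kg m^2; centre at d = 0.12 m, so I = I_cm + Md² gives I = 0.036603 + (3.01)(0.12)² = 0.079947 kg m^2.
Solid cylinder: I_cm = (1/2)MR² = (1/2)(5.99)(0.122)² = 0.044578 kg m^2; centre at d = 0.337 m, so I = I_cm + Md² gives I = 0.044578 + (5.99)(0.337)² = 0.72486 kg m^2.
Total I = 0.4554 + 0.43463 + 0.079947 + 0.72486 = 1.6948 kg m^2.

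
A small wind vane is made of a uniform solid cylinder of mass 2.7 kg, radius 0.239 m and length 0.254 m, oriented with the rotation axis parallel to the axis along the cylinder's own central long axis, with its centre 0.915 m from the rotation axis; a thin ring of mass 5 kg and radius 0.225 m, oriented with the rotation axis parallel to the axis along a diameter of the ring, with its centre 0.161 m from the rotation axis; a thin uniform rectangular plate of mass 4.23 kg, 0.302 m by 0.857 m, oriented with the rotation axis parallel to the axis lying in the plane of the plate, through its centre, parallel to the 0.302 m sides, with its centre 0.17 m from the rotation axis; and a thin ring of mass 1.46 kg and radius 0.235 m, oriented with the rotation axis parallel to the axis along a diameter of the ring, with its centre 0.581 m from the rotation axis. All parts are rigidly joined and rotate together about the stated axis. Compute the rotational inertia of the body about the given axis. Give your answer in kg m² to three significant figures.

Solid cylinder: I_cm = (1/2)MR² = (1/2)(2.7)(0.239)² = 0.077113 kg m²; centre at d = 0.915 m, so the parallel axis theorem gives I = 0.077113 + (2.7)(0.915)² = 2.3376 kg m².
Thin ring: I_cm = (1/2)MR² = (1/2)(5)(0.225)² = 0.12656 kg m²; centre at d = 0.161 m, so the parallel axis theorem gives I = 0.12656 + (5)(0.161)² = 0.25617 kg m².
Rectangular plate: I_cm = (1/12)Mb² = (1/12)(4.23)(0.857)² = 0.25889 kg m²; centre at d = 0.17 m, so the parallel axis theorem gives I = 0.25889 + (4.23)(0.17)² = 0.38114 kg m².
Thin ring: I_cm = (1/2)MR² = (1/2)(1.46)(0.235)² = 0.040314 kg m²; centre at d = 0.581 m, so the parallel axis theorem gives I = 0.040314 + (1.46)(0.581)² = 0.53315 kg m².
Total I = 2.3376 + 0.25617 + 0.38114 + 0.53315 = 3.5081 kg m².

3.51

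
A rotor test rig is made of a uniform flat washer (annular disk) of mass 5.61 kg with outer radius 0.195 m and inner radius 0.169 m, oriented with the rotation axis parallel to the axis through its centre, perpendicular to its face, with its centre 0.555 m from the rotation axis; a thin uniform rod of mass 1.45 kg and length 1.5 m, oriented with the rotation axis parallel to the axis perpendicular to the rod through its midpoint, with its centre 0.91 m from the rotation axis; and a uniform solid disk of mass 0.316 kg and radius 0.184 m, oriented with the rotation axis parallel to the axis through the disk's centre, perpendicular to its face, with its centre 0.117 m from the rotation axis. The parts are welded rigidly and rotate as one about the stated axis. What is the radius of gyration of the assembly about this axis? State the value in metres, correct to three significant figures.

0.679

Annular disk: I_cm = (1/2)M(R²+r²) = (1/2)(5.61)[(0.195)² + (0.169)²] = 0.18677 kg m²; centre at d = 0.555 m, so the parallel axis theorem gives I = 0.18677 + (5.61)(0.555)² = 1.9148 kg m².
Thin rod: I_cm = (1/12)ML² = (1/12)(1.45)(1.5)² = 0.27187 kg m²; centre at d = 0.91 m, so the parallel axis theorem gives I = 0.27187 + (1.45)(0.91)² = 1.4726 kg m².
Solid disk: I_cm = (1/2)MR² = (1/2)(0.316)(0.184)² = 0.0053492 kg m²; centre at d = 0.117 m, so the parallel axis theorem gives I = 0.0053492 + (0.316)(0.117)² = 0.009675 kg m².
Total I = 3.3971 kg m²; total mass M = 7.376 kg.
k = √(I/M) = √(3.3971/7.376) = 0.67865 m.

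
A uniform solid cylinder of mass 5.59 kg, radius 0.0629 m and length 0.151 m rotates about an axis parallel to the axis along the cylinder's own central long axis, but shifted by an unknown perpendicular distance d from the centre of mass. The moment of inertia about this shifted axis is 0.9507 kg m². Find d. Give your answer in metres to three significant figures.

About the centre-of-mass axis, I_cm = (1/2)MR² = (1/2)(5.59)(0.0629)² = 0.011058 kg m².
Parallel axis theorem: I = I_cm + Md², so Md² = 0.9507 − 0.011058 = 0.93964 kg m².
d = √(0.93964 / 5.59) = 0.40999 m.

0.410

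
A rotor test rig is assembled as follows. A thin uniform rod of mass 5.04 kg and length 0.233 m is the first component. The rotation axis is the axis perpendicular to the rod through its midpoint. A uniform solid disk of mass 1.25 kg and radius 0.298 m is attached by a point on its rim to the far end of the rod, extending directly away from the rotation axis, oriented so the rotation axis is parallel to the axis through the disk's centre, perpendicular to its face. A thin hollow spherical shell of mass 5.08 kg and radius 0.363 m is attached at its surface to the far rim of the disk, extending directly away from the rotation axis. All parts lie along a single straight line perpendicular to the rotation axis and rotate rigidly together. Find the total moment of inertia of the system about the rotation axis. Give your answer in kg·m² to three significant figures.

Thin rod: I_cm = (1/12)ML² = (1/12)(5.04)(0.233)² = 0.022801 kg·m²; axis through the centre, so I = 0.022801 kg·m².
Solid disk: I_cm = (1/2)MR² = (1/2)(1.25)(0.298)² = 0.055502 kg·m²; centre at d = 0.1165 + 0.298 = 0.4145 m, so I = I_cm + Md² gives I = 0.055502 + (1.25)(0.4145)² = 0.27027 kg·m².
Spherical shell: I_cm = (2/3)MR² = (2/3)(5.08)(0.363)² = 0.44626 kg·m²; centre at d = 0.1165 + 0.298 + 0.298 + 0.363 = 1.0755 m, so I = I_cm + Md² gives I = 0.44626 + (5.08)(1.0755)² = 6.3223 kg·m².
Total I = 0.022801 + 0.27027 + 6.3223 = 6.6154 kg·m².

6.62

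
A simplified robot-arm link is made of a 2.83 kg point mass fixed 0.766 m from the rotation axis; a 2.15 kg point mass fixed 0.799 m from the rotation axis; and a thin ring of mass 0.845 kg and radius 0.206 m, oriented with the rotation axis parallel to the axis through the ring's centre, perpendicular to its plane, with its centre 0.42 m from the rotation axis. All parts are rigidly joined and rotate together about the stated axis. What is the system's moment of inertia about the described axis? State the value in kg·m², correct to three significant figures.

Point mass: I_cm = 0; centre at d = 0.766 m, so the parallel axis theorem gives I = 0 + (2.83)(0.766)² = 1.6605 kg·m².
Point mass: I_cm = 0; centre at d = 0.799 m, so the parallel axis theorem gives I = 0 + (2.15)(0.799)² = 1.3726 kg·m².
Thin ring: I_cm = MR² = (0.845)(0.206)² = 0.035858 kg·m²; centre at d = 0.42 m, so the parallel axis theorem gives I = 0.035858 + (0.845)(0.42)² = 0.18492 kg·m².
Total I = 1.6605 + 1.3726 + 0.18492 = 3.218 kg·m².

3.22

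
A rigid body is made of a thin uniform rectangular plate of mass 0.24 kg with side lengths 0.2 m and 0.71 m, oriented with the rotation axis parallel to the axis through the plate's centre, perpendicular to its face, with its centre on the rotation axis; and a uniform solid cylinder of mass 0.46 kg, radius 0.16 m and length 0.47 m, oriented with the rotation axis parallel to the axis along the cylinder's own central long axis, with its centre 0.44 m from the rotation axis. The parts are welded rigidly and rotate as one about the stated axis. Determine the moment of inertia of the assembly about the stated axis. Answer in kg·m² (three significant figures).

Rectangular plate: I_cm = (1/12)M(a²+b²) = (1/12)(0.24)[(0.2)² + (0.71)²] = 0.010882 kg·m²; axis through the centre, so I = 0.010882 kg·m².
Solid cylinder: I_cm = (1/2)MR² = (1/2)(0.46)(0.16)² = 0.005888 kg·m²; centre at d = 0.44 m, so the parallel axis theorem gives I = 0.005888 + (0.46)(0.44)² = 0.094944 kg·m².
Total I = 0.010882 + 0.094944 = 0.10583 kg·m².

0.106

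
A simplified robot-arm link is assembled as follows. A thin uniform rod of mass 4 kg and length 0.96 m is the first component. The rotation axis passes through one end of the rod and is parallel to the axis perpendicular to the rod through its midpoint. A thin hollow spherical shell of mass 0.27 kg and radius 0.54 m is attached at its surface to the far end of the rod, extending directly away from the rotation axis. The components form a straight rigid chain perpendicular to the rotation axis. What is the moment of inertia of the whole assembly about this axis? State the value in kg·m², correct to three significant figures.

Thin rod: I_cm = (1/12)ML² = (1/12)(4)(0.96)² = 0.3072 kg·m²; centre at d = 0.48 m, so the parallel axis theorem gives I = 0.3072 + (4)(0.48)² = 1.2288 kg·m².
Spherical shell: I_cm = (2/3)MR² = (2/3)(0.27)(0.54)² = 0.052488 kg·m²; centre at d = 0.48 + 0.48 + 0.54 = 1.5 m, so the parallel axis theorem gives I = 0.052488 + (0.27)(1.5)² = 0.65999 kg·m².
Total I = 1.2288 + 0.65999 = 1.8888 kg·m².

1.89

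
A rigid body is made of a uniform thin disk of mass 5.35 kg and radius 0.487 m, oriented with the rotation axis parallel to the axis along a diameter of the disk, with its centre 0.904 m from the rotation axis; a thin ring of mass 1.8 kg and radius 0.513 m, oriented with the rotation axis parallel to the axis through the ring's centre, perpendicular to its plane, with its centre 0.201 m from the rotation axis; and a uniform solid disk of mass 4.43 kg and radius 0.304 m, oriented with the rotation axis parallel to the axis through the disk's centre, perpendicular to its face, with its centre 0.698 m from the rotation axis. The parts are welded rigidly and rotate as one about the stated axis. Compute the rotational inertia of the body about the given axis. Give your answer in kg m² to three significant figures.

7.60

Thin disk: I_cm = (1/4)MR² = (1/4)(5.35)(0.487)² = 0.31721 kg m²; centre at d = 0.904 m, so the parallel axis theorem gives I = 0.31721 + (5.35)(0.904)² = 4.6893 kg m².
Thin ring: I_cm = MR² = (1.8)(0.513)² = 0.4737 kg m²; centre at d = 0.201 m, so the parallel axis theorem gives I = 0.4737 + (1.8)(0.201)² = 0.54643 kg m².
Solid disk: I_cm = (1/2)MR² = (1/2)(4.43)(0.304)² = 0.2047 kg m²; centre at d = 0.698 m, so the parallel axis theorem gives I = 0.2047 + (4.43)(0.698)² = 2.363 kg m².
Total I = 4.6893 + 0.54643 + 2.363 = 7.5988 kg m².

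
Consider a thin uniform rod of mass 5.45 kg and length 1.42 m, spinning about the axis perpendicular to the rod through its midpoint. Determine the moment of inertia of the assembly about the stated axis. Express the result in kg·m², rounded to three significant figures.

0.916

I_cm = (1/12)ML² = (1/12)(5.45)(1.42)² = 0.91578 kg·m²; axis through the centre, so I = 0.91578 kg·m².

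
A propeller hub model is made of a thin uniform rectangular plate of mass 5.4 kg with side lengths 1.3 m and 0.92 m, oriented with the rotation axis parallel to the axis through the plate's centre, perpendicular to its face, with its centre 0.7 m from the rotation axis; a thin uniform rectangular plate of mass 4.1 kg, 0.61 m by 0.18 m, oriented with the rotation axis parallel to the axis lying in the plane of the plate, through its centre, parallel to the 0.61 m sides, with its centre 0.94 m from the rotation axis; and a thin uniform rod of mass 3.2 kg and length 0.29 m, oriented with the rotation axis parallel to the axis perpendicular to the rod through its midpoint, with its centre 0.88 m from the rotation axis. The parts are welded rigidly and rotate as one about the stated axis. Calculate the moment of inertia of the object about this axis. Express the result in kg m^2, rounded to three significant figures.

Rectangular plate: I_cm = (1/12)M(a²+b²) = (1/12)(5.4)[(1.3)² + (0.92)²] = 1.1414 kg m^2; centre at d = 0.7 m, so the parallel axis theorem gives I = 1.1414 + (5.4)(0.7)² = 3.7874 kg m^2.
Rectangular plate: I_cm = (1/12)Mb² = (1/12)(4.1)(0.18)² = 0.01107 kg m^2; centre at d = 0.94 m, so the parallel axis theorem gives I = 0.01107 + (4.1)(0.94)² = 3.6338 kg m^2.
Thin rod: I_cm = (1/12)ML² = (1/12)(3.2)(0.29)² = 0.022427 kg m^2; centre at d = 0.88 m, so the parallel axis theorem gives I = 0.022427 + (3.2)(0.88)² = 2.5005 kg m^2.
Total I = 3.7874 + 3.6338 + 2.5005 = 9.9217 kg m^2.

9.92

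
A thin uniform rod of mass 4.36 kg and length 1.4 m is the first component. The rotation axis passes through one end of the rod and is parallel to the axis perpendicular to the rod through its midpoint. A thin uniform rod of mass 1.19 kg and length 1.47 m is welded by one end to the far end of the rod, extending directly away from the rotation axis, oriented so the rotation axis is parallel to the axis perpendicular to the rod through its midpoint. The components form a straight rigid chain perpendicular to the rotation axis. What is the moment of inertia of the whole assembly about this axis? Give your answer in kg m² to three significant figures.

Thin rod: I_cm = (1/12)ML² = (1/12)(4.36)(1.4)² = 0.71213 kg m²; centre at d = 0.7 m, so the parallel axis theorem gives I = 0.71213 + (4.36)(0.7)² = 2.8485 kg m².
Thin rod: I_cm = (1/12)ML² = (1/12)(1.19)(1.47)² = 0.21429 kg m²; centre at d = 0.7 + 0.7 + 0.735 = 2.135 m, so the parallel axis theorem gives I = 0.21429 + (1.19)(2.135)² = 5.6386 kg m².
Total I = 2.8485 + 5.6386 = 8.4871 kg m².

8.49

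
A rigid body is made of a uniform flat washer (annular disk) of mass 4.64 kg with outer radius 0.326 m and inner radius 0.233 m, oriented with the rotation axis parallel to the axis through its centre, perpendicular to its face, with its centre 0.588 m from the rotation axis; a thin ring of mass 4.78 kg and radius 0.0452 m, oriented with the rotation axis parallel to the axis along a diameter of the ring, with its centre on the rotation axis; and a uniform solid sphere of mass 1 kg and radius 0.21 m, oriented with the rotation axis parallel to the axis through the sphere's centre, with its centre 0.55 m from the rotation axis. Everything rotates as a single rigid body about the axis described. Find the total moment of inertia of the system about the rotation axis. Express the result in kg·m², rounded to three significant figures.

Annular disk: I_cm = (1/2)M(R²+r²) = (1/2)(4.64)[(0.326)² + (0.233)²] = 0.37251 kg·m²; centre at d = 0.588 m, so the parallel axis theorem gives I = 0.37251 + (4.64)(0.588)² = 1.9768 kg·m².
Thin ring: I_cm = (1/2)MR² = (1/2)(4.78)(0.0452)² = 0.0048829 kg·m²; axis through the centre, so I = 0.0048829 kg·m².
Solid sphere: I_cm = (2/5)MR² = (2/5)(1)(0.21)² = 0.01764 kg·m²; centre at d = 0.55 m, so the parallel axis theorem gives I = 0.01764 + (1)(0.55)² = 0.32014 kg·m².
Total I = 1.9768 + 0.0048829 + 0.32014 = 2.3018 kg·m².

2.30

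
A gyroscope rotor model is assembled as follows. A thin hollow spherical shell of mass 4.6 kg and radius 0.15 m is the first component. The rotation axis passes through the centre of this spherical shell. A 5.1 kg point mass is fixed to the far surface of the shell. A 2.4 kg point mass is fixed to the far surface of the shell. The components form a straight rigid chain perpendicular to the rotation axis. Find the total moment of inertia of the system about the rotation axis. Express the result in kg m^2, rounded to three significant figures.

Spherical shell: I_cm = (2/3)MR² = (2/3)(4.6)(0.15)² = 0.069 kg m^2; axis through the centre, so I = 0.069 kg m^2.
Point mass: I_cm = 0; centre at d = 0.15 m, so I = I_cm + Md² gives I = 0 + (5.1)(0.15)² = 0.11475 kg m^2.
Point mass: I_cm = 0; centre at d = 0.15 m, so I = I_cm + Md² gives I = 0 + (2.4)(0.15)² = 0.054 kg m^2.
Total I = 0.069 + 0.11475 + 0.054 = 0.23775 kg m^2.

0.238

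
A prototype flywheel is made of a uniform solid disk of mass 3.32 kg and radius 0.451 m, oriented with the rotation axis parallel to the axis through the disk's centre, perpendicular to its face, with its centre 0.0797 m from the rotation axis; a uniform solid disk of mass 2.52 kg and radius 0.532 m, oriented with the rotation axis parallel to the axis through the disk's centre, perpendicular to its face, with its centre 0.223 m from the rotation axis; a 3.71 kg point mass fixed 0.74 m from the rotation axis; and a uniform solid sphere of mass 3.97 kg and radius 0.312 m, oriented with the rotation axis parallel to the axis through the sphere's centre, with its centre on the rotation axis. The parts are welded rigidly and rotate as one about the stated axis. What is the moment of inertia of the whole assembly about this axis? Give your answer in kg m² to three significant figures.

3.03

Solid disk: I_cm = (1/2)MR² = (1/2)(3.32)(0.451)² = 0.33765 kg m²; centre at d = 0.0797 m, so the parallel axis theorem gives I = 0.33765 + (3.32)(0.0797)² = 0.35873 kg m².
Solid disk: I_cm = (1/2)MR² = (1/2)(2.52)(0.532)² = 0.35661 kg m²; centre at d = 0.223 m, so the parallel axis theorem gives I = 0.35661 + (2.52)(0.223)² = 0.48193 kg m².
Point mass: I_cm = 0; centre at d = 0.74 m, so the parallel axis theorem gives I = 0 + (3.71)(0.74)² = 2.0316 kg m².
Solid sphere: I_cm = (2/5)MR² = (2/5)(3.97)(0.312)² = 0.15458 kg m²; axis through the centre, so I = 0.15458 kg m².
Total I = 0.35873 + 0.48193 + 2.0316 + 0.15458 = 3.0268 kg m².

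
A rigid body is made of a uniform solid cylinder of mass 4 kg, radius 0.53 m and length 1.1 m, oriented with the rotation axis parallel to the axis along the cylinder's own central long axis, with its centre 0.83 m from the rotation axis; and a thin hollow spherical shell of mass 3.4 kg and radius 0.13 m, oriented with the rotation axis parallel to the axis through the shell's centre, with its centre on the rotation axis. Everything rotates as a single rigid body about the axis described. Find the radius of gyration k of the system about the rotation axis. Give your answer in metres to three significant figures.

0.673

Solid cylinder: I_cm = (1/2)MR² = (1/2)(4)(0.53)² = 0.5618 kg m^2; centre at d = 0.83 m, so the parallel axis theorem gives I = 0.5618 + (4)(0.83)² = 3.3174 kg m^2.
Spherical shell: I_cm = (2/3)MR² = (2/3)(3.4)(0.13)² = 0.038307 kg m^2; axis through the centre, so I = 0.038307 kg m^2.
Total I = 3.3557 kg m^2; total mass M = 7.4 kg.
k = √(I/M) = √(3.3557/7.4) = 0.6734 m.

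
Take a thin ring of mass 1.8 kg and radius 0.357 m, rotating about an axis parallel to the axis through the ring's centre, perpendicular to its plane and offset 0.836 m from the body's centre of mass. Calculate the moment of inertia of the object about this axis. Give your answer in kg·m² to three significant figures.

I_cm = MR² = (1.8)(0.357)² = 0.22941 kg·m²; centre at d = 0.836 m, so the parallel axis theorem gives I = 0.22941 + (1.8)(0.836)² = 1.4874 kg·m².

1.49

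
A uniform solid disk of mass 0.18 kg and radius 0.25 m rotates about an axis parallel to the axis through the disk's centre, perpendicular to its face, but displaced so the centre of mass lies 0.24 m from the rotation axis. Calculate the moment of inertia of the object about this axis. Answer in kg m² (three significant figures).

0.0160

I_cm = (1/2)MR² = (1/2)(0.18)(0.25)² = 0.005625 kg m²; centre at d = 0.24 m, so the parallel axis theorem gives I = 0.005625 + (0.18)(0.24)² = 0.015993 kg m².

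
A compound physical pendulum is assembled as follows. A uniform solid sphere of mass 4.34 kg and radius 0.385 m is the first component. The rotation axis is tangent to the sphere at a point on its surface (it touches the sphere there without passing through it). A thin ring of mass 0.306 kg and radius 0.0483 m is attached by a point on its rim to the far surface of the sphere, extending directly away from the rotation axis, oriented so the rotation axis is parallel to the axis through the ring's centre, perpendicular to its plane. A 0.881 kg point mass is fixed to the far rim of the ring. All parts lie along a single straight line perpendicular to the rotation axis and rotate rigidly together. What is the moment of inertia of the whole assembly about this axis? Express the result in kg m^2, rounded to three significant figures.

Solid sphere: I_cm = (2/5)MR² = (2/5)(4.34)(0.385)² = 0.25732 kg m^2; centre at d = 0.385 m, so I = I_cm + Md² gives I = 0.25732 + (4.34)(0.385)² = 0.90062 kg m^2.
Thin ring: I_cm = MR² = (0.306)(0.0483)² = 0.00071386 kg m^2; centre at d = 0.385 + 0.385 + 0.0483 = 0.8183 m, so I = I_cm + Md² gives I = 0.00071386 + (0.306)(0.8183)² = 0.20562 kg m^2.
Point mass: I_cm = 0; centre at d = 0.385 + 0.385 + 0.0483 + 0.0483 = 0.8666 m, so I = I_cm + Md² gives I = 0 + (0.881)(0.8666)² = 0.66163 kg m^2.
Total I = 0.90062 + 0.20562 + 0.66163 = 1.7679 kg m^2.

1.77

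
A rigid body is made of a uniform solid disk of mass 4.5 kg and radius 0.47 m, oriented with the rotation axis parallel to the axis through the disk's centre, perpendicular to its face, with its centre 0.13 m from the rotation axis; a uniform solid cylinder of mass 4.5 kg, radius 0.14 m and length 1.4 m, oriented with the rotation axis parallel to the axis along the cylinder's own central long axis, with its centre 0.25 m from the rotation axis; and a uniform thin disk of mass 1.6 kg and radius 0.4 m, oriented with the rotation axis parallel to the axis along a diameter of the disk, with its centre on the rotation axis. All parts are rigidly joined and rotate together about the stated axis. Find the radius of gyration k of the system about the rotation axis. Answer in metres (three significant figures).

Solid disk: I_cm = (1/2)MR² = (1/2)(4.5)(0.47)² = 0.49702 kg·m²; centre at d = 0.13 m, so the parallel axis theorem gives I = 0.49702 + (4.5)(0.13)² = 0.57308 kg·m².
Solid cylinder: I_cm = (1/2)MR² = (1/2)(4.5)(0.14)² = 0.0441 kg·m²; centre at d = 0.25 m, so the parallel axis theorem gives I = 0.0441 + (4.5)(0.25)² = 0.32535 kg·m².
Thin disk: I_cm = (1/4)MR² = (1/4)(1.6)(0.4)² = 0.064 kg·m²; axis through the centre, so I = 0.064 kg·m².
Total I = 0.96243 kg·m²; total mass M = 10.6 kg.
k = √(I/M) = √(0.96243/10.6) = 0.30132 m.

0.301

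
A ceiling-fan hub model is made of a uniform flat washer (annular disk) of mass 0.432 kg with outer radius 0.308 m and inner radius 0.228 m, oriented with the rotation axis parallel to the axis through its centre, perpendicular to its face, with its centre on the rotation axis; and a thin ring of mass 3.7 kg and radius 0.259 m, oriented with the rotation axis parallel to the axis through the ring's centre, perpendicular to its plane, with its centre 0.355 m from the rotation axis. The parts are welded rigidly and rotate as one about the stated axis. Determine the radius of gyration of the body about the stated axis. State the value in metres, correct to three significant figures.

Annular disk: I_cm = (1/2)M(R²+r²) = (1/2)(0.432)[(0.308)² + (0.228)²] = 0.031719 kg·m²; axis through the centre, so I = 0.031719 kg·m².
Thin ring: I_cm = MR² = (3.7)(0.259)² = 0.2482 kg·m²; centre at d = 0.355 m, so the parallel axis theorem gives I = 0.2482 + (3.7)(0.355)² = 0.71449 kg·m².
Total I = 0.74621 kg·m²; total mass M = 4.132 kg.
k = √(I/M) = √(0.74621/4.132) = 0.42496 m.

0.425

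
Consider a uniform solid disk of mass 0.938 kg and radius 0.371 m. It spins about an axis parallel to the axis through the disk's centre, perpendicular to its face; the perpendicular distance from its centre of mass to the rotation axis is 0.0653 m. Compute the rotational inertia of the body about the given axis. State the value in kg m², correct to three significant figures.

I_cm = (1/2)MR² = (1/2)(0.938)(0.371)² = 0.064554 kg m²; centre at d = 0.0653 m, so the parallel axis theorem gives I = 0.064554 + (0.938)(0.0653)² = 0.068553 kg m².

0.0686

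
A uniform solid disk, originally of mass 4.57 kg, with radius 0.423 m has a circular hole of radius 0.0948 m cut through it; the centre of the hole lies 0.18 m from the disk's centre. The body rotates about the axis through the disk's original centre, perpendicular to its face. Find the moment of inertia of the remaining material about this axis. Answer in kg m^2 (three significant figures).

Unpierced body about its centre: I₀ = (1/2)MR² = (1/2)(4.57)(0.423)² = 0.40885 kg m^2.
The removed disk has mass m = M·(r/R)² = (4.57)(0.0948/0.423)² = 0.22954 kg (same uniform areal density).
Its moment of inertia about the rotation axis (parallel-axis theorem): I_hole = (1/2)mr² + md² = (1/2)(0.22954)(0.0948)² + (0.22954)(0.18)² = 0.0084684 kg m^2.
Treating the hole as negative mass, I = I₀ − I_hole = 0.40885 − 0.0084684 = 0.40038 kg m^2.

0.400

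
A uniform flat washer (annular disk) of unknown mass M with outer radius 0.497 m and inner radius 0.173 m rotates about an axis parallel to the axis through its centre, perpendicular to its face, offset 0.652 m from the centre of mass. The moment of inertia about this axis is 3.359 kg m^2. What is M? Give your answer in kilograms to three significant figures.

5.96

I = I_cm + Md² = (1/2)M(R²+r²) + Md² = M·[0.5·[(0.497)² + (0.173)²] + (0.652)²] = M·0.56357.
So M = 3.359 / 0.56357 = 5.9602 kg.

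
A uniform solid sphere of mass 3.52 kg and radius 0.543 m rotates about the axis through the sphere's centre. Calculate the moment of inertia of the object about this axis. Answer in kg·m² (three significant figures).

I_cm = (2/5)MR² = (2/5)(3.52)(0.543)² = 0.41515 kg·m²; axis through the centre, so I = 0.41515 kg·m².

0.415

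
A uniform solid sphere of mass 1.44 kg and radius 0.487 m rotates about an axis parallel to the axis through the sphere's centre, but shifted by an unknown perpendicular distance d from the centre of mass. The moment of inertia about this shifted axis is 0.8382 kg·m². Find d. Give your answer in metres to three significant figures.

0.698

About the centre-of-mass axis, I_cm = (2/5)MR² = (2/5)(1.44)(0.487)² = 0.13661 kg·m².
Parallel axis theorem: I = I_cm + Md², so Md² = 0.8382 − 0.13661 = 0.70159 kg·m².
d = √(0.70159 / 1.44) = 0.69801 m.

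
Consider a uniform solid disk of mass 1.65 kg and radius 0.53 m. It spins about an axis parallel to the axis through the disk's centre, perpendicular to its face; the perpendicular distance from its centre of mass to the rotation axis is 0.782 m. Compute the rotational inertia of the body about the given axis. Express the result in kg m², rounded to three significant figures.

I_cm = (1/2)MR² = (1/2)(1.65)(0.53)² = 0.23174 kg m²; centre at d = 0.782 m, so I = I_cm + Md² gives I = 0.23174 + (1.65)(0.782)² = 1.2408 kg m².

1.24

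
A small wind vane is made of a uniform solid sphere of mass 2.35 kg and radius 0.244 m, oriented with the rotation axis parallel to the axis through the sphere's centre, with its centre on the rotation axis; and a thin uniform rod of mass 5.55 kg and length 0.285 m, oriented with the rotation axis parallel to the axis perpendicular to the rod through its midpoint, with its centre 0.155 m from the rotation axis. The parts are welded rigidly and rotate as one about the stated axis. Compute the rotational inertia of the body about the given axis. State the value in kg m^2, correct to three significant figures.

0.227

Solid sphere: I_cm = (2/5)MR² = (2/5)(2.35)(0.244)² = 0.055964 kg m^2; axis through the centre, so I = 0.055964 kg m^2.
Thin rod: I_cm = (1/12)ML² = (1/12)(5.55)(0.285)² = 0.037567 kg m^2; centre at d = 0.155 m, so I = I_cm + Md² gives I = 0.037567 + (5.55)(0.155)² = 0.17091 kg m^2.
Total I = 0.055964 + 0.17091 = 0.22687 kg m^2.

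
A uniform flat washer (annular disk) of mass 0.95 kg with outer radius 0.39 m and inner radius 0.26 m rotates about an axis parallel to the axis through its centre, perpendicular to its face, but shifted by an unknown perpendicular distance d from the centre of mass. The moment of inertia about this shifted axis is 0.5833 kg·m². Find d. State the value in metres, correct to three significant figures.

0.710

About the centre-of-mass axis, I_cm = (1/2)M(R²+r²) = (1/2)(0.95)[(0.39)² + (0.26)²] = 0.10436 kg·m².
Parallel axis theorem: I = I_cm + Md², so Md² = 0.5833 − 0.10436 = 0.47894 kg·m².
d = √(0.47894 / 0.95) = 0.71004 m.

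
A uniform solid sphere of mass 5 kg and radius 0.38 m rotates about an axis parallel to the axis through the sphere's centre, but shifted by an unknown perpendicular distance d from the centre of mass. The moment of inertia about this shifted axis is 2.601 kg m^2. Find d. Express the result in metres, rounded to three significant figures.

0.680

About the centre-of-mass axis, I_cm = (2/5)MR² = (2/5)(5)(0.38)² = 0.2888 kg m^2.
Parallel axis theorem: I = I_cm + Md², so Md² = 2.601 − 0.2888 = 2.3122 kg m^2.
d = √(2.3122 / 5) = 0.68003 m.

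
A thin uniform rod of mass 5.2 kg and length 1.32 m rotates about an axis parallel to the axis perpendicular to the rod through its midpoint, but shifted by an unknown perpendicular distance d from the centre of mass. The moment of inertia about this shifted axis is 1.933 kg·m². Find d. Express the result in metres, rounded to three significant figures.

0.476

About the centre-of-mass axis, I_cm = (1/12)ML² = (1/12)(5.2)(1.32)² = 0.75504 kg·m².
Parallel axis theorem: I = I_cm + Md², so Md² = 1.933 − 0.75504 = 1.178 kg·m².
d = √(1.178 / 5.2) = 0.47595 m.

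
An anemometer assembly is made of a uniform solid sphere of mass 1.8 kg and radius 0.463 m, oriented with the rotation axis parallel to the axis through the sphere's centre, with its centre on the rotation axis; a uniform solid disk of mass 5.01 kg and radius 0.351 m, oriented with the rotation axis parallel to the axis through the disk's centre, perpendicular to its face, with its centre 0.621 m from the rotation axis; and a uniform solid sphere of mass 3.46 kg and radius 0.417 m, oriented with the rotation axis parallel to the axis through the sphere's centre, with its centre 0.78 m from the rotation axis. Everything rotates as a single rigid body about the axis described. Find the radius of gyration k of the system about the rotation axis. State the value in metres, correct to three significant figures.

Solid sphere: I_cm = (2/5)MR² = (2/5)(1.8)(0.463)² = 0.15435 kg m²; axis through the centre, so I = 0.15435 kg m².
Solid disk: I_cm = (1/2)MR² = (1/2)(5.01)(0.351)² = 0.30862 kg m²; centre at d = 0.621 m, so I = I_cm + Md² gives I = 0.30862 + (5.01)(0.621)² = 2.2407 kg m².
Solid sphere: I_cm = (2/5)MR² = (2/5)(3.46)(0.417)² = 0.24066 kg m²; centre at d = 0.78 m, so I = I_cm + Md² gives I = 0.24066 + (3.46)(0.78)² = 2.3457 kg m².
Total I = 4.7408 kg m²; total mass M = 10.27 kg.
k = √(I/M) = √(4.7408/10.27) = 0.67942 m.

0.679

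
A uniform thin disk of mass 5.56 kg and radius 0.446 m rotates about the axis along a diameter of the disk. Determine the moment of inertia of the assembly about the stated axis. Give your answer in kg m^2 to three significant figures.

0.276

I_cm = (1/4)MR² = (1/4)(5.56)(0.446)² = 0.27649 kg m^2; axis through the centre, so I = 0.27649 kg m^2.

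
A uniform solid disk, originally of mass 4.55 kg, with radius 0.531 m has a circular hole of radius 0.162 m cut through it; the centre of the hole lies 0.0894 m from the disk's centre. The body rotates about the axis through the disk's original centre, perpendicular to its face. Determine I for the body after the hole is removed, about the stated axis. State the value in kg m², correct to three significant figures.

0.633

Unpierced body about its centre: I₀ = (1/2)MR² = (1/2)(4.55)(0.531)² = 0.64146 kg m².
The removed disk has mass m = M·(r/R)² = (4.55)(0.162/0.531)² = 0.4235 kg (same uniform areal density).
Its moment of inertia about the rotation axis (parallel-axis theorem): I_hole = (1/2)mr² + md² = (1/2)(0.4235)(0.162)² + (0.4235)(0.0894)² = 0.0089419 kg m².
Treating the hole as negative mass, I = I₀ − I_hole = 0.64146 − 0.0089419 = 0.63252 kg m².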